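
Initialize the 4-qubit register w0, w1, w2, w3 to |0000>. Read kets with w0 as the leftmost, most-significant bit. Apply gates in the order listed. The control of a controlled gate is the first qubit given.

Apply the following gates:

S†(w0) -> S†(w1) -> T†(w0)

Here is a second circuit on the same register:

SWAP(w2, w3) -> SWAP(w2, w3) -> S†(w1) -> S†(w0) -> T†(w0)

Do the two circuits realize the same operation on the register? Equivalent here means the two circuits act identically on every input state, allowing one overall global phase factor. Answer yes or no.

Yes, they are equivalent — the unitaries differ by at most a global phase.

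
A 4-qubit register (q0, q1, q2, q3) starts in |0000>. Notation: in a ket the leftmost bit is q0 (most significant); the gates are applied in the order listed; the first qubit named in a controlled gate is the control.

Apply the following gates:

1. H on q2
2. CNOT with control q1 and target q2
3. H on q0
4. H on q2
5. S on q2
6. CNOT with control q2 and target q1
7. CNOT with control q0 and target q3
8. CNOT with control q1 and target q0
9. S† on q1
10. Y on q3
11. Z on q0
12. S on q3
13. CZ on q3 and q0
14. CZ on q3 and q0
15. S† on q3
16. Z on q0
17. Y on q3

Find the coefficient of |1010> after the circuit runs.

The amplitude on |1010> is 0. Key observation: steps 10-17 multiply out to the identity, so the circuit reduces to the remaining gates.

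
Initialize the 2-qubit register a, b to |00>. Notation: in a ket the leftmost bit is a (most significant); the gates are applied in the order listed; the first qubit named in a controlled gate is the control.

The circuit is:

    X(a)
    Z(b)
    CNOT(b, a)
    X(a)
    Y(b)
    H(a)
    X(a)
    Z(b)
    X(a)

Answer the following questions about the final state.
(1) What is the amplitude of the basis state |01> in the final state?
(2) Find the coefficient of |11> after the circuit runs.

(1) |01> carries amplitude -sqrt(2)*I/2 in the final state.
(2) The amplitude on |11> is -sqrt(2)*I/2.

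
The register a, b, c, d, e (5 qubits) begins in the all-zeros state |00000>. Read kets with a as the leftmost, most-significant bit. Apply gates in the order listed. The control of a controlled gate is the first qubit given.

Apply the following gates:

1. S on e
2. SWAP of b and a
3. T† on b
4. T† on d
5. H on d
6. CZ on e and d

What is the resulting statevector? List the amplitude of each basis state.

The resulting statevector has amplitude sqrt(2)/2 on |00000>, sqrt(2)/2 on |00010>, and 0 on every other basis state.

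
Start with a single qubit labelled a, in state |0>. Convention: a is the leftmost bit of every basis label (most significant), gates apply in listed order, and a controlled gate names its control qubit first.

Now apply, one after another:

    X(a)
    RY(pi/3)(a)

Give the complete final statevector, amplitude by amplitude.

After the circuit, the state carries amplitude -1/2 on |0>, sqrt(3)/2 on |1>.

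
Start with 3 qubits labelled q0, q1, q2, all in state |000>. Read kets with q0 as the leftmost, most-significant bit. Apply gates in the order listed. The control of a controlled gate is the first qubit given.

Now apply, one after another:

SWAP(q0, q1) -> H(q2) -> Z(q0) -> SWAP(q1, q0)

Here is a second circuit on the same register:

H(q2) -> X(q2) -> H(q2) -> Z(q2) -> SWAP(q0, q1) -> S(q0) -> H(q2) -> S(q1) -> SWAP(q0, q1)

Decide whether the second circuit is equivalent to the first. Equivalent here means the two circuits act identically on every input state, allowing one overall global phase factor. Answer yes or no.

No — the two circuits implement different unitaries, even allowing a global phase.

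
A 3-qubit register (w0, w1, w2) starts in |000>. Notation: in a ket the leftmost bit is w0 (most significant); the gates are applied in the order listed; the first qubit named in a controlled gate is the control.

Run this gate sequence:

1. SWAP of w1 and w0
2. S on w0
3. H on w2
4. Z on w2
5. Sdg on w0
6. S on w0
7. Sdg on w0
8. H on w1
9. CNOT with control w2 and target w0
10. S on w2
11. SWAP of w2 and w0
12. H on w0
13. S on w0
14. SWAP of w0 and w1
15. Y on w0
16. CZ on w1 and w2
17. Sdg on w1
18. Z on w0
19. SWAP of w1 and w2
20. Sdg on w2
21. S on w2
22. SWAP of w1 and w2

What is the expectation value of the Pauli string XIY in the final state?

The observable XIY averages to -1. Key observation: steps 19-22 multiply out to the identity, so the circuit reduces to the remaining gates.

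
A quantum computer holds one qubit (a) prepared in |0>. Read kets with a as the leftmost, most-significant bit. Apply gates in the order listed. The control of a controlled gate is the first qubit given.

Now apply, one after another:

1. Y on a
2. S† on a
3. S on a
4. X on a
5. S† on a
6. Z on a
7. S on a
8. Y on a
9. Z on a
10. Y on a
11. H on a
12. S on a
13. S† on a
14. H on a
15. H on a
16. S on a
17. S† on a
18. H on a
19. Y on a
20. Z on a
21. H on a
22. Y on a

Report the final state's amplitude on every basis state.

The resulting statevector has amplitude -sqrt(2)*I/2 on |0>, -sqrt(2)*I/2 on |1>. Key observation: steps 11-18 multiply out to the identity, so the circuit reduces to the remaining gates.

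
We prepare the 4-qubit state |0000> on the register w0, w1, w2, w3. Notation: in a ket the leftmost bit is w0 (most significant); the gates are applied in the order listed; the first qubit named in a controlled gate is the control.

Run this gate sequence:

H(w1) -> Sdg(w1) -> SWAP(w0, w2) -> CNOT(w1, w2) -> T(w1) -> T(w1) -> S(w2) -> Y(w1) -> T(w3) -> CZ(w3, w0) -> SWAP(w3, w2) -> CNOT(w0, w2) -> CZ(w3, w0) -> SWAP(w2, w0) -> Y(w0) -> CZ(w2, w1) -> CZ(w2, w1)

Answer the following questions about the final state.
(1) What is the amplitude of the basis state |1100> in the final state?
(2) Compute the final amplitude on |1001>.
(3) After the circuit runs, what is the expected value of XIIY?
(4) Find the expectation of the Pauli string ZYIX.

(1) The amplitude on |1100> is -sqrt(2)/2. Key observation: gates 16-17 undo each other exactly, leaving only the rest of the circuit to track.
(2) The final state's coefficient on |1001> equals sqrt(2)*I/2.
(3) The observable XIIY averages to 0.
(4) The observable ZYIX averages to -1.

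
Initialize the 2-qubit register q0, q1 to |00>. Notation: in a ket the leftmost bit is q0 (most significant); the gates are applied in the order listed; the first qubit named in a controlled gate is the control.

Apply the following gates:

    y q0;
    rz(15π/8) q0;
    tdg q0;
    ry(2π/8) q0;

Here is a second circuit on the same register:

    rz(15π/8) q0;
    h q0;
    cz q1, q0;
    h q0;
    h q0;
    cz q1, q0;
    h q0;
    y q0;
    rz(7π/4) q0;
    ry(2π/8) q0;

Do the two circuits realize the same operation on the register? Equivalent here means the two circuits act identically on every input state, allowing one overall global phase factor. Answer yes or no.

No — the two circuits implement different unitaries, even allowing a global phase.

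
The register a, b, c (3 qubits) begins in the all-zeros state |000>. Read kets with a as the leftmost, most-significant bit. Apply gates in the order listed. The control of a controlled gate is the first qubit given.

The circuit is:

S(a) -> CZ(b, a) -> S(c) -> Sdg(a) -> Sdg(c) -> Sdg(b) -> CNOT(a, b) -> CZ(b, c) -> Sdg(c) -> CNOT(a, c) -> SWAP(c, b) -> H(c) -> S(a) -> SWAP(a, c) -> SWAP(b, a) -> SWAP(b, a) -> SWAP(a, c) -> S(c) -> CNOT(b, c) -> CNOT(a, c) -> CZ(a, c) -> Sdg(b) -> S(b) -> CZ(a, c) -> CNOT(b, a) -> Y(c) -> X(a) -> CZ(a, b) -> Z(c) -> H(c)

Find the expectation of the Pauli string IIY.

In the final state, IIY has expectation 1. Key observation: steps 21-24 multiply out to the identity, so the circuit reduces to the remaining gates.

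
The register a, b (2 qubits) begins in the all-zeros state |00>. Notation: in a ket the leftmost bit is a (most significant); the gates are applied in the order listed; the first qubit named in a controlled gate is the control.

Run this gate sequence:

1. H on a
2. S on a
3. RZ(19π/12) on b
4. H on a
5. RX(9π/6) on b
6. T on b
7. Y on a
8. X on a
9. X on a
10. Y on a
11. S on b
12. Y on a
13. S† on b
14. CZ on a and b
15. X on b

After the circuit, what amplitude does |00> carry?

The amplitude on |00> is sqrt(2)*(1 - I)*exp(11*I*pi/24)/4. Key observation: the block from step 7 through step 10 cancels to the identity and can be dropped.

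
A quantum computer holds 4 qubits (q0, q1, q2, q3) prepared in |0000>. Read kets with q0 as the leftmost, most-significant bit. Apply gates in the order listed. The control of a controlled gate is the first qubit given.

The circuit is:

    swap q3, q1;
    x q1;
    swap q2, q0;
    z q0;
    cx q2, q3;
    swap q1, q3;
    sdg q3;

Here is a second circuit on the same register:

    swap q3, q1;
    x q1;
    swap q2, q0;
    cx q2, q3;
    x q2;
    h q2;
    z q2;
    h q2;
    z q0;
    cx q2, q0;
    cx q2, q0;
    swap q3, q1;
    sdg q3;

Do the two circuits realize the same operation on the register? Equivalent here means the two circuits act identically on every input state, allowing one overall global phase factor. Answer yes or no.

Yes — the two circuits implement the same unitary up to a global phase.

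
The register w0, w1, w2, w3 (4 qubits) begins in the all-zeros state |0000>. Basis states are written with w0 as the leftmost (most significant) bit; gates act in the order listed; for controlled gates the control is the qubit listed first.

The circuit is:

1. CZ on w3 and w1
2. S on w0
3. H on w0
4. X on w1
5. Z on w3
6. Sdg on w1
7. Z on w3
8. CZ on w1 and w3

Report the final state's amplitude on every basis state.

The final amplitudes are -sqrt(2)*I/2 on |0100>, -sqrt(2)*I/2 on |1100>, and 0 on every other basis state.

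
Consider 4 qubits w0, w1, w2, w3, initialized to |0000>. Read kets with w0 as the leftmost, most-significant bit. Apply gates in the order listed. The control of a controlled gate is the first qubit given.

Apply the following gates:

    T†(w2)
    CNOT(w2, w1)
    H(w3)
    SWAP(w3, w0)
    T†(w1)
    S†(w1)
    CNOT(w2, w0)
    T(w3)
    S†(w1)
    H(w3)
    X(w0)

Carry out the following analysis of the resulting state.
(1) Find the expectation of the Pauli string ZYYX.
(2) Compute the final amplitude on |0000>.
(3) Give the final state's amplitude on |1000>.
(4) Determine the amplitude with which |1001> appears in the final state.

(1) The observable ZYYX averages to 0.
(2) The amplitude on |0000> is 1/2.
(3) |1000> carries amplitude 1/2 in the final state.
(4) The final state's coefficient on |1001> equals 1/2.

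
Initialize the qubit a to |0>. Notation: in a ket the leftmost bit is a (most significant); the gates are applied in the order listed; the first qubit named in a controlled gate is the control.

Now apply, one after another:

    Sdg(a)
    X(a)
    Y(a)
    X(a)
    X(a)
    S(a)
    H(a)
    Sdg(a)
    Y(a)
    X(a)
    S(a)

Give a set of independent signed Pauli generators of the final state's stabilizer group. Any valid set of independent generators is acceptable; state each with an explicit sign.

One valid set of independent stabilizer generators is -X (any independent generating set of the same group is equally correct).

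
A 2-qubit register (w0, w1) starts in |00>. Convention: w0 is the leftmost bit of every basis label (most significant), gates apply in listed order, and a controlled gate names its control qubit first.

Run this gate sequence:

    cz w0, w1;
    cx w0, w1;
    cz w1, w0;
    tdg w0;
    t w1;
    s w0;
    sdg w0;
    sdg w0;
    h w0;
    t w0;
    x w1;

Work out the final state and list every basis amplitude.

The resulting statevector has amplitude 0 on |00>, sqrt(2)/2 on |01>, 0 on |10>, sqrt(2)*exp(I*pi/4)/2 on |11>. Key observation: the block from step 6 through step 7 cancels to the identity and can be dropped.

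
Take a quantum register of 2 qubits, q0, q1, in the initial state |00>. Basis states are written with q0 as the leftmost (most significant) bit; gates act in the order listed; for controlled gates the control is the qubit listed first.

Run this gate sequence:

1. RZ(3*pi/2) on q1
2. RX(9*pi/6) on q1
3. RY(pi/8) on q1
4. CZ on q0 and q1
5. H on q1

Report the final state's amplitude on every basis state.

The resulting statevector has amplitude (sin(pi/16) + cos(pi/16) - I*sin(pi/16) + I*cos(pi/16))*exp(I*pi/4)/2 on |00>, (-sin(pi/16) + cos(pi/16) - I*cos(pi/16) - I*sin(pi/16))*exp(I*pi/4)/2 on |01>, 0 on |10>, 0 on |11>.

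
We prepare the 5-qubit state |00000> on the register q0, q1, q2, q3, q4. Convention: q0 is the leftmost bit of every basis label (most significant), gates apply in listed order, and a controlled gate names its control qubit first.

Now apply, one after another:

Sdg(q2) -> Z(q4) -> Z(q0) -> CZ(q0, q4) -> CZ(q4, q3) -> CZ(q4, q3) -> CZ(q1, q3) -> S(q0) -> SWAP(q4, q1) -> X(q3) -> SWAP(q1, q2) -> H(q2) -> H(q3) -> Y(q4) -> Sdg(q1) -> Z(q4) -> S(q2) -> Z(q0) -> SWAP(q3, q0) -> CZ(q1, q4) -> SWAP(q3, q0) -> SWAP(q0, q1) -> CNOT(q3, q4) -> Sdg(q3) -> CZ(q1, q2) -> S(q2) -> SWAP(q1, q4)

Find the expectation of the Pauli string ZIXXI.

In the final state, ZIXXI has expectation 0.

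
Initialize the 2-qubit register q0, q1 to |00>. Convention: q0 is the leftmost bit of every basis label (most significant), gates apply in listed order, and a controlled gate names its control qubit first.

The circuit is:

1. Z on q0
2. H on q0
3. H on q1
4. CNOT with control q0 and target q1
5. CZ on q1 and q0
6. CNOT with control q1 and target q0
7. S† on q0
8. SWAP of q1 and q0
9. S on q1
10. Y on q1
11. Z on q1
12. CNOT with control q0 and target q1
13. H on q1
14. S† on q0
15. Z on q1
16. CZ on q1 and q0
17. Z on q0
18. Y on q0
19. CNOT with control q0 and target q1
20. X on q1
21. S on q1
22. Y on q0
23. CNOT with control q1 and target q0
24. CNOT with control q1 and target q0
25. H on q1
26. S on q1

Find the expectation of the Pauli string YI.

The observable YI averages to -1.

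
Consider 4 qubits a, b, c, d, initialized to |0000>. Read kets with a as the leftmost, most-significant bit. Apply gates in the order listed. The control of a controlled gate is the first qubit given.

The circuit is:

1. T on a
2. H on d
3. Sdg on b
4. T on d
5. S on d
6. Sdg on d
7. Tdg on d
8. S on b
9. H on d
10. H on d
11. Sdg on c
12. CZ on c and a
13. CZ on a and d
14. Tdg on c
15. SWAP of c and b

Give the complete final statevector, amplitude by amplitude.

After the circuit, the state carries amplitude sqrt(2)/2 on |0000>, sqrt(2)/2 on |0001>, and 0 on every other basis state. Key observation: the block from step 2 through step 9 cancels to the identity and can be dropped.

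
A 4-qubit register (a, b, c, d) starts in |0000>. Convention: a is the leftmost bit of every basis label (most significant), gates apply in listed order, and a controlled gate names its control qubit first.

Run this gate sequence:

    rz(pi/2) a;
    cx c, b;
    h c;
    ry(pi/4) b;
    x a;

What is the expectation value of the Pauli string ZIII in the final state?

The expectation value of ZIII is -1.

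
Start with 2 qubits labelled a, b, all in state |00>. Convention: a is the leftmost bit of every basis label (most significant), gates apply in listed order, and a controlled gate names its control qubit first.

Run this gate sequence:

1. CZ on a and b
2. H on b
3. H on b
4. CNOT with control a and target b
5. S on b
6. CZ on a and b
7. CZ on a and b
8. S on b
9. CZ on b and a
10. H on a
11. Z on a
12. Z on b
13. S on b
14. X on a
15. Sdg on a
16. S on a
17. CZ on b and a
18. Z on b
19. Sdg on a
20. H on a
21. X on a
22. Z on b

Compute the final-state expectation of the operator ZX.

The observable ZX averages to 0.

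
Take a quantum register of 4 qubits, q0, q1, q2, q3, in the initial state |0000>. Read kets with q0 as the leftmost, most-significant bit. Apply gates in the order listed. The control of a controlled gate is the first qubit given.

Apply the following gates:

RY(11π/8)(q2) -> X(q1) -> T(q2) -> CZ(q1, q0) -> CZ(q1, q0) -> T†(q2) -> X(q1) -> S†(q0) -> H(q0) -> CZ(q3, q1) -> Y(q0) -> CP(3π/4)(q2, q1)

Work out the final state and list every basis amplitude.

The final amplitudes are sqrt(2)*I*cos(5*pi/16)/2 on |0000>, -sqrt(2)*I*sin(5*pi/16)/2 on |0010>, -sqrt(2)*I*cos(5*pi/16)/2 on |1000>, sqrt(2)*I*sin(5*pi/16)/2 on |1010>, and 0 on every other basis state. Key observation: gates 2-7 undo each other exactly, leaving only the rest of the circuit to track.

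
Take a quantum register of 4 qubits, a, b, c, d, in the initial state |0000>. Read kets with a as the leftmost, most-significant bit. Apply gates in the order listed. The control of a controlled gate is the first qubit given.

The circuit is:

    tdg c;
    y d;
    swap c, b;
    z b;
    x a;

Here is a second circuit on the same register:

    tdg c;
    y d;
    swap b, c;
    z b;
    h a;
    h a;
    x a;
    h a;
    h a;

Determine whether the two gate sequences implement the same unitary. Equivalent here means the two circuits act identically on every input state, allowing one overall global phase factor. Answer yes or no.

Yes, they are equivalent — the unitaries differ by at most a global phase.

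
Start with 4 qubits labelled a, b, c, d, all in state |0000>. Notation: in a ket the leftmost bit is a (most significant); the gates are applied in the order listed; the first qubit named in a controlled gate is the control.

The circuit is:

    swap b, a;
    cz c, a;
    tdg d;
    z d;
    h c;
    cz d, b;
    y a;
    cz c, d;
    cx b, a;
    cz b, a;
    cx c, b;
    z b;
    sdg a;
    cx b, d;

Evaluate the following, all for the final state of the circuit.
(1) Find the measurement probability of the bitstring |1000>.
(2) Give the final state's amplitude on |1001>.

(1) Outcome |1000> occurs with probability 1/2.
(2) |1001> carries amplitude 0 in the final state.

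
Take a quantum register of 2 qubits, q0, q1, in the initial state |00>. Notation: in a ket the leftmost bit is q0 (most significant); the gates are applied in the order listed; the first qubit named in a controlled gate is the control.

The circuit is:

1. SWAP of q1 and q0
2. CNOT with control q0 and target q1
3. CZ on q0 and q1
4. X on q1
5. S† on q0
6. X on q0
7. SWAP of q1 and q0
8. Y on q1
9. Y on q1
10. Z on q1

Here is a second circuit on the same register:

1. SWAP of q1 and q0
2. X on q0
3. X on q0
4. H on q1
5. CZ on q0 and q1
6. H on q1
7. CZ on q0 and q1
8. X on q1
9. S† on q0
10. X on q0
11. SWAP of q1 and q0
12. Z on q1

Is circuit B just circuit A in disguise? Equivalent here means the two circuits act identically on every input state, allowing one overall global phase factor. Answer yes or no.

Yes: on every input state the two circuits agree up to one overall phase factor.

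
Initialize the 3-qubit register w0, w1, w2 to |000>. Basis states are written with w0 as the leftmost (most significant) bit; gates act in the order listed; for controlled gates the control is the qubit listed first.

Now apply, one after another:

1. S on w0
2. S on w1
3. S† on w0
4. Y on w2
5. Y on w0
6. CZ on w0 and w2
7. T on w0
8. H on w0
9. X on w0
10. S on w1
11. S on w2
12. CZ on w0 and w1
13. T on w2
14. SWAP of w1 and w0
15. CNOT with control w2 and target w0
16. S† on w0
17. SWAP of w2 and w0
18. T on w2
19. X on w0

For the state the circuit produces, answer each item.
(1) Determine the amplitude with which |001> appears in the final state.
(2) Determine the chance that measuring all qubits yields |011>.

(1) The final state's coefficient on |001> equals -sqrt(2)*exp(3*I*pi/4)/2.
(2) The probability of measuring |011> is 1/2.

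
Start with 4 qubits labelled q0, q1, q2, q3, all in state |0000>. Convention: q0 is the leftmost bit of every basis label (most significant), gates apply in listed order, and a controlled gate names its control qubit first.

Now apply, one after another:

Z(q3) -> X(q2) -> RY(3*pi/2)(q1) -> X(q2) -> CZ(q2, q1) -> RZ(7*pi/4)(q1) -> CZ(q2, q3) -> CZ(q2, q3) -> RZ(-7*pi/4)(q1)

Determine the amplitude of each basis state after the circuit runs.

The resulting statevector has amplitude -sqrt(2)/2 on |0000>, sqrt(2)/2 on |0100>, and 0 on every other basis state.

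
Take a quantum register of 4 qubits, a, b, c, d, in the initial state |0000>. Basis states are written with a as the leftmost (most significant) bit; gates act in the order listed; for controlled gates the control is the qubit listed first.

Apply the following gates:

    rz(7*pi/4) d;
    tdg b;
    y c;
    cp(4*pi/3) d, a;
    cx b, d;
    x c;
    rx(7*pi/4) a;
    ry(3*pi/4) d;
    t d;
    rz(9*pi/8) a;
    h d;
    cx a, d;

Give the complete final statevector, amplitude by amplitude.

The final amplitudes are -sqrt(2)*I*sqrt(1/2 - sqrt(2)/4)*sqrt(sqrt(2)/4 + 1/2)*exp(9*I*pi/16)/2 - I*exp(13*I*pi/16)/4 - sqrt(2)*I*exp(13*I*pi/16)/4 on |0000>, sqrt(2)*I*exp(13*I*pi/16)/4 + I*exp(13*I*pi/16)/4 - sqrt(2)*I*sqrt(1/2 - sqrt(2)/4)*sqrt(sqrt(2)/4 + 1/2)*exp(9*I*pi/16)/2 on |0001>, sqrt(2)*exp(-5*I*pi/16)/4 - sqrt(2)*sqrt(1/2 - sqrt(2)/4)*sqrt(sqrt(2)/4 + 1/2)*exp(-I*pi/16)/2 - exp(-5*I*pi/16)/4 on |1000>, sqrt(2)*exp(-5*I*pi/16)/4 + sqrt(2)*sqrt(1/2 - sqrt(2)/4)*sqrt(sqrt(2)/4 + 1/2)*exp(-I*pi/16)/2 - exp(-5*I*pi/16)/4 on |1001>, and 0 on every other basis state.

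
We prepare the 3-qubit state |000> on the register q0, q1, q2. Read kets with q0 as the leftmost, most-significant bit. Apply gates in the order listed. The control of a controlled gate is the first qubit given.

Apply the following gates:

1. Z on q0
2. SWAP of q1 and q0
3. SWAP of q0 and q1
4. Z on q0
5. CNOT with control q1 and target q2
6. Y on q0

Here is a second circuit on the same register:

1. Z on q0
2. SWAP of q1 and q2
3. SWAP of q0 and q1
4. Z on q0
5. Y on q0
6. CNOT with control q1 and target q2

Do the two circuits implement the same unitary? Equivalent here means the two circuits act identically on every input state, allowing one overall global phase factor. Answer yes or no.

No: there is an input state on which the two circuits produce genuinely different outputs (not merely differing by a phase).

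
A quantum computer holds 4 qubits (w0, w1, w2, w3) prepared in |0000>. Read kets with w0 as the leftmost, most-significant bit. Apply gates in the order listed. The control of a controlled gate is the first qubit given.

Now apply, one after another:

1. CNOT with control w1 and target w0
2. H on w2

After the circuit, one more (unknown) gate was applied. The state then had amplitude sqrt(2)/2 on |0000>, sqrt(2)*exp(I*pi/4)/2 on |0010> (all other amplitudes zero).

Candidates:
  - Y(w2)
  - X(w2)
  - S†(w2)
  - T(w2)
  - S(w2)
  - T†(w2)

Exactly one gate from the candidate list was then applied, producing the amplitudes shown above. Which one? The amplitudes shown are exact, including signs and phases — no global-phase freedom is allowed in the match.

It was T(w2) that produced the state shown.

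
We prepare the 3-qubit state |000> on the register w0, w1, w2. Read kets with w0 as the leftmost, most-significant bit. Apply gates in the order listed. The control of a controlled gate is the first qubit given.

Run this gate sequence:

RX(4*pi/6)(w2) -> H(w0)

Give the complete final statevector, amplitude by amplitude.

After the circuit, the state carries amplitude sqrt(2)/4 on |000>, -sqrt(6)*I/4 on |001>, 0 on |010>, 0 on |011>, sqrt(2)/4 on |100>, -sqrt(6)*I/4 on |101>, 0 on |110>, 0 on |111>.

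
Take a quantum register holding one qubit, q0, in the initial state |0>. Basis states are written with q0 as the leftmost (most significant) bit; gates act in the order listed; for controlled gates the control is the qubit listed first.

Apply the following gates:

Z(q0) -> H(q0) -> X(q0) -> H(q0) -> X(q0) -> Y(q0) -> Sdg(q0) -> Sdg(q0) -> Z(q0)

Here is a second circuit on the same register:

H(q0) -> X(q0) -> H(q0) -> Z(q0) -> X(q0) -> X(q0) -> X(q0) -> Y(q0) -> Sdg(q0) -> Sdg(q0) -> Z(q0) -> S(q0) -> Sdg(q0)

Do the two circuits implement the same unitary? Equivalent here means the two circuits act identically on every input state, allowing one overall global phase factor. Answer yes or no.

Yes: on every input state the two circuits agree up to one overall phase factor.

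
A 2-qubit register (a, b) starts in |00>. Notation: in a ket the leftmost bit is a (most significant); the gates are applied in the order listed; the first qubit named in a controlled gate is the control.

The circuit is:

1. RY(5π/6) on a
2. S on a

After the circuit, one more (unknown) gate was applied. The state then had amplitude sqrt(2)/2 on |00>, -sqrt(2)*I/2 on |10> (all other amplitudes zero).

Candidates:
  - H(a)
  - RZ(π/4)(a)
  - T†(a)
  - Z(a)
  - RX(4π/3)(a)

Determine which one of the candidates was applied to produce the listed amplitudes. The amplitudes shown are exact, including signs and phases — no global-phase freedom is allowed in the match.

The applied gate was RX(4π/3)(a).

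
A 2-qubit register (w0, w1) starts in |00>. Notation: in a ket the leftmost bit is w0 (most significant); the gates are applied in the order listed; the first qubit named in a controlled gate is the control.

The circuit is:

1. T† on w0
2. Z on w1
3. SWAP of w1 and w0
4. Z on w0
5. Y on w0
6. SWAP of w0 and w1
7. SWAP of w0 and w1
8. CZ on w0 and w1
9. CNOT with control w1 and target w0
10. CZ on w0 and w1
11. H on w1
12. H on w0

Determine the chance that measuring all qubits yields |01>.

A full measurement returns |01> with probability 1/4.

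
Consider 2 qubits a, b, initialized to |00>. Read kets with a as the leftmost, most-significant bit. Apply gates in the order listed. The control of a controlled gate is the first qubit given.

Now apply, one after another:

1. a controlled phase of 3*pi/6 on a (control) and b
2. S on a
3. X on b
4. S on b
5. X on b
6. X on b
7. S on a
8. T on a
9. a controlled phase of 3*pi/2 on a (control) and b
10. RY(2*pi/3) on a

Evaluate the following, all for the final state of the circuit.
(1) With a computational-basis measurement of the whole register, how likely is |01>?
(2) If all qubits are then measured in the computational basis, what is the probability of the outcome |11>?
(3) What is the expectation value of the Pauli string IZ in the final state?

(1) Outcome |01> occurs with probability 1/4. Key observation: gates 5-6 undo each other exactly, leaving only the rest of the circuit to track.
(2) A full measurement returns |11> with probability 3/4.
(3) The observable IZ averages to -1.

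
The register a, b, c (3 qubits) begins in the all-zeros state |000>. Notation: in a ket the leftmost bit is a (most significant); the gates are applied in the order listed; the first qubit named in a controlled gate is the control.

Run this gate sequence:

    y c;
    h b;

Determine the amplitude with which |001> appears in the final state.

The final state's coefficient on |001> equals sqrt(2)*I/2.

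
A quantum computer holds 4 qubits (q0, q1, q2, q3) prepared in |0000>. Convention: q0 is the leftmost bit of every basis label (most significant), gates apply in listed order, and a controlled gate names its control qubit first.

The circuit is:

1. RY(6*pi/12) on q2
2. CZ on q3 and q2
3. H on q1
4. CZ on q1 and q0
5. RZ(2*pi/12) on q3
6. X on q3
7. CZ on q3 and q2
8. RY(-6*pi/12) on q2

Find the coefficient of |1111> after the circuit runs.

|1111> carries amplitude 0 in the final state.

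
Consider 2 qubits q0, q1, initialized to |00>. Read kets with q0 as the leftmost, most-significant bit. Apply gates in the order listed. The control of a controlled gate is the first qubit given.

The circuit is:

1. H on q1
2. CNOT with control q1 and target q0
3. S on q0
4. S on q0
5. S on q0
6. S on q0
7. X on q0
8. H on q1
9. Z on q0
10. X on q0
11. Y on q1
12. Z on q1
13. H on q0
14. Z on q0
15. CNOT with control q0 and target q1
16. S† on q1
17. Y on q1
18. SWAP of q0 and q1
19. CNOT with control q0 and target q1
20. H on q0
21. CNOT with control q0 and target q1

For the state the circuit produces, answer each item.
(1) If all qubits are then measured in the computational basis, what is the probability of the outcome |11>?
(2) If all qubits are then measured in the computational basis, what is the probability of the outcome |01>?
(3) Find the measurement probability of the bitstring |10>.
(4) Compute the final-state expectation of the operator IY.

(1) The probability of measuring |11> is 1/4. Key observation: steps 3-6 multiply out to the identity, so the circuit reduces to the remaining gates.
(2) A full measurement returns |01> with probability 1/4.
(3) The probability of measuring |10> is 1/4.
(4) The observable IY averages to 0.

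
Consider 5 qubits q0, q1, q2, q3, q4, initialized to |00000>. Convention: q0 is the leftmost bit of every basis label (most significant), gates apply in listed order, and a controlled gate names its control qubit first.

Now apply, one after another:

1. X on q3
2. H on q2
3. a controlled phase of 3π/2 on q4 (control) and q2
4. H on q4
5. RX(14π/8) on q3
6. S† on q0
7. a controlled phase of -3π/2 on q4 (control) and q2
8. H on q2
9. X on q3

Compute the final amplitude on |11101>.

The final state's coefficient on |11101> equals 0.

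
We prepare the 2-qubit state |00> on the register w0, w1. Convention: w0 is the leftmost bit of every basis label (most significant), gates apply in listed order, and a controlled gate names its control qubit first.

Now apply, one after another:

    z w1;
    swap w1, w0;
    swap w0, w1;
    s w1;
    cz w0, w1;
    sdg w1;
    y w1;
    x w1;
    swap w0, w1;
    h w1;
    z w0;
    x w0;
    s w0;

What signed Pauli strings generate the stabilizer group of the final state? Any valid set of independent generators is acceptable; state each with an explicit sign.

The final state is stabilized by the group generated by +IX, -ZI; other independent generating sets are equally valid.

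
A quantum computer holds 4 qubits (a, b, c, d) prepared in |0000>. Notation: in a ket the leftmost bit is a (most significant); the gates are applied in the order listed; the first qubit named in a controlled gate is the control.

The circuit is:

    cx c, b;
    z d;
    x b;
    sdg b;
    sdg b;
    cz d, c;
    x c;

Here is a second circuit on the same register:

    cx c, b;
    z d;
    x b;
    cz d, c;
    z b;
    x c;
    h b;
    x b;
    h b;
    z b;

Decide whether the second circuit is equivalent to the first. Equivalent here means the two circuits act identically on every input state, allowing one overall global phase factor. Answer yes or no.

Yes, they are equivalent — the unitaries differ by at most a global phase.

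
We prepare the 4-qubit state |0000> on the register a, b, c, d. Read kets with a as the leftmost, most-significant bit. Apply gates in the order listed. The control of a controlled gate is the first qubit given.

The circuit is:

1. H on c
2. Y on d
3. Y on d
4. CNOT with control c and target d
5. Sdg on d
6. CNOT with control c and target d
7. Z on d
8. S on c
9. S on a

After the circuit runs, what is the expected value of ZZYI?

In the final state, ZZYI has expectation 0.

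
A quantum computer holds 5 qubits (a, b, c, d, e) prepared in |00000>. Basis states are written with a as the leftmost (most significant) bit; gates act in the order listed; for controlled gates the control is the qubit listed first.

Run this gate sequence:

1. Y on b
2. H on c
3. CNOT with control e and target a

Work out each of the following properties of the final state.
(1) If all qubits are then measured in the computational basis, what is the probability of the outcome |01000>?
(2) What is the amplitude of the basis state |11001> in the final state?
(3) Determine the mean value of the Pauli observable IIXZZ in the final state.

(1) The probability of measuring |01000> is 1/2.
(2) The amplitude on |11001> is 0.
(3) In the final state, IIXZZ has expectation 1.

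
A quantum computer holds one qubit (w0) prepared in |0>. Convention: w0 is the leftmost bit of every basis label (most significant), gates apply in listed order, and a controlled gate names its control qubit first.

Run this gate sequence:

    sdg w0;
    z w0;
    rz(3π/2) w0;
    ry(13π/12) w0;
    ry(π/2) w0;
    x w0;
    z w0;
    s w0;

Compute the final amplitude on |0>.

|0> carries amplitude (-sqrt(6*sqrt(2) + 12)/8 - sqrt(12 - 6*sqrt(2))/8 - sqrt(4 - 2*sqrt(2))/8 + sqrt(2*sqrt(2) + 4)/8)*exp(I*pi/4) in the final state.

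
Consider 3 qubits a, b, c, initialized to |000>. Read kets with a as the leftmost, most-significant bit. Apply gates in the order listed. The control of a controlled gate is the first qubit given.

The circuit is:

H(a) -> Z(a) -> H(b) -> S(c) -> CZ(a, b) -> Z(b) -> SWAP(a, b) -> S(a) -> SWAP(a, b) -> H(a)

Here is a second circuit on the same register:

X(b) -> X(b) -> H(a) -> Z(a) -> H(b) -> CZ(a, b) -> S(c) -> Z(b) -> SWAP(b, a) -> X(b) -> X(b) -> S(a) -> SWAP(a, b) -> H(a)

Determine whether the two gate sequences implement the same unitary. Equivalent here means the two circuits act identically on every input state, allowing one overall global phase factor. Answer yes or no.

Yes — the two circuits implement the same unitary up to a global phase.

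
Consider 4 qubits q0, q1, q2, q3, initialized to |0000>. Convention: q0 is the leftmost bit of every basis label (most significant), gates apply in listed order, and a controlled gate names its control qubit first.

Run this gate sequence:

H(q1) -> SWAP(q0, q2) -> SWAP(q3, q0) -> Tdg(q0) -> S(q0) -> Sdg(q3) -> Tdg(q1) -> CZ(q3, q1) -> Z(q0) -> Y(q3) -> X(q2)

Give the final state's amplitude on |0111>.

The final state's coefficient on |0111> equals sqrt(2)*exp(I*pi/4)/2.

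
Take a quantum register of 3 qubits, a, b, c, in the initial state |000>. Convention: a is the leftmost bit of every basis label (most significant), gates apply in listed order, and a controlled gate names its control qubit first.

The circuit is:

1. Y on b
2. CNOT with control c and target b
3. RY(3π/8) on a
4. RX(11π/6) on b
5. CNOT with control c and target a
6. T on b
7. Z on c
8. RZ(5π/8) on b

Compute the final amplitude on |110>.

The final state's coefficient on |110> equals (sqrt(2) + sqrt(6))*exp(I*pi/16)*sin(3*pi/16)/4.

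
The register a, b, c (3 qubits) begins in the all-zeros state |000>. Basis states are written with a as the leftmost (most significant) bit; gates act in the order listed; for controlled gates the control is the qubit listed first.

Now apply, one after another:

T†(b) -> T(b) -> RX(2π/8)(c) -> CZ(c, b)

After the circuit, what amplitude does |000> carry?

|000> carries amplitude sqrt(sqrt(2) + 2)/2 in the final state.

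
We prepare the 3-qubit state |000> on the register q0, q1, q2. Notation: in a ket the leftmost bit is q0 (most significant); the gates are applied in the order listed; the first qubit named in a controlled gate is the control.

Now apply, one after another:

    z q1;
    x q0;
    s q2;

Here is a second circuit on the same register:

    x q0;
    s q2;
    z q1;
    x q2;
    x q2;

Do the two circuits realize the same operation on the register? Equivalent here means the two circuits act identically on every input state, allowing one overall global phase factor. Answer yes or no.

Yes — the two circuits implement the same unitary up to a global phase.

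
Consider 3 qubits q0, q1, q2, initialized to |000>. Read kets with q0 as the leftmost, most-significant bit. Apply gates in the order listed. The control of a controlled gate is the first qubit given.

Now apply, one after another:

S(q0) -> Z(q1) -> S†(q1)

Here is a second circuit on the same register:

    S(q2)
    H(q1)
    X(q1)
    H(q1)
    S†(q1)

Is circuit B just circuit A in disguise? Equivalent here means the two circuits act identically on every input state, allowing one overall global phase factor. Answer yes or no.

No, they are not equivalent — no single phase factor reconciles the two unitaries.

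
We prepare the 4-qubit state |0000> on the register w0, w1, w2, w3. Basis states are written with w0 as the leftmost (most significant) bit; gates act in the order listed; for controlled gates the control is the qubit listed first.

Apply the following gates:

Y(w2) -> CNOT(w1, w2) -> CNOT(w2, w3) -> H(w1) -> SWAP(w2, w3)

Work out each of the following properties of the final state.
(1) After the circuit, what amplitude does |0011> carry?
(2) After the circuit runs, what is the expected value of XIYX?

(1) The final state's coefficient on |0011> equals sqrt(2)*I/2.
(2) The observable XIYX averages to 0.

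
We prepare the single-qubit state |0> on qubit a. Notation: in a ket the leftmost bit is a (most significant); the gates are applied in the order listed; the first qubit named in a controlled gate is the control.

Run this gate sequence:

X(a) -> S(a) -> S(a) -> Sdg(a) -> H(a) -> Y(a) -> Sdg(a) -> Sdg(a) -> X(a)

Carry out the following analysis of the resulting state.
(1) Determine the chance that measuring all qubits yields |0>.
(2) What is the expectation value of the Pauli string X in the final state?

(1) A full measurement returns |0> with probability 1/2.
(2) The expectation value of X is -1.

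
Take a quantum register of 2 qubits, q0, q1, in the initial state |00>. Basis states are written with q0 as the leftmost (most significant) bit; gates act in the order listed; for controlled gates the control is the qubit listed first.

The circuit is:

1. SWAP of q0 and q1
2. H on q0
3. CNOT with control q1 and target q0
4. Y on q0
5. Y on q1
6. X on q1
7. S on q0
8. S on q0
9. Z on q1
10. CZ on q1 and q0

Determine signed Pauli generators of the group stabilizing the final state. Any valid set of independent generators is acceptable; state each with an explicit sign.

One valid set of independent stabilizer generators is +XI, +IZ (any independent generating set of the same group is equally correct).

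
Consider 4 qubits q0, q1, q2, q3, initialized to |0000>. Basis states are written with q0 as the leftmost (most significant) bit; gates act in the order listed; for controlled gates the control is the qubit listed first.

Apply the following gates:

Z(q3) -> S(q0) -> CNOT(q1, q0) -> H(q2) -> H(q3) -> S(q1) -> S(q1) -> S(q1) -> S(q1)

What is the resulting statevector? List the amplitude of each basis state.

The final amplitudes are 1/2 on |0000>, 1/2 on |0001>, 1/2 on |0010>, 1/2 on |0011>, and 0 on every other basis state. Key observation: steps 6-9 multiply out to the identity, so the circuit reduces to the remaining gates.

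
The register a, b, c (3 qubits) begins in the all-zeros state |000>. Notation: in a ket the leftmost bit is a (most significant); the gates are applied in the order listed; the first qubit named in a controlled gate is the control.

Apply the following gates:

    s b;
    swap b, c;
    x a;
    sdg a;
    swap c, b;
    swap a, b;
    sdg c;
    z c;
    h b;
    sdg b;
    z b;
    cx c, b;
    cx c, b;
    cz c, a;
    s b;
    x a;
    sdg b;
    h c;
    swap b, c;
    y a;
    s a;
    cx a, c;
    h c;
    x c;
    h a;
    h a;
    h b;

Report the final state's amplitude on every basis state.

The resulting statevector has amplitude -1/2 - I/2 on |000>, -1/2 + I/2 on |001>, and 0 on every other basis state. Key observation: steps 12-13 multiply out to the identity, so the circuit reduces to the remaining gates.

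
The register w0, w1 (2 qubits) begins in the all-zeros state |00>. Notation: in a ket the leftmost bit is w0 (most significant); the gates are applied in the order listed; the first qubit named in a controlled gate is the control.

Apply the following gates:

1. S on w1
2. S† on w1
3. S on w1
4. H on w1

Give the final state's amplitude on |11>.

The final state's coefficient on |11> equals 0. Key observation: steps 1-2 multiply out to the identity, so the circuit reduces to the remaining gates.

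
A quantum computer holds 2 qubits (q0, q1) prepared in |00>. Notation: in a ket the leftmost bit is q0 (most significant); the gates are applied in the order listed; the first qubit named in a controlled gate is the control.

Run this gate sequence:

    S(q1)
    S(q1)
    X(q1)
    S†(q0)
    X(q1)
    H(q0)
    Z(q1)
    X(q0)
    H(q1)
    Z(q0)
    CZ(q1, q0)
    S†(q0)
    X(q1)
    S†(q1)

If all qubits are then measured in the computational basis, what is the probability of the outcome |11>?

Outcome |11> occurs with probability 1/4.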